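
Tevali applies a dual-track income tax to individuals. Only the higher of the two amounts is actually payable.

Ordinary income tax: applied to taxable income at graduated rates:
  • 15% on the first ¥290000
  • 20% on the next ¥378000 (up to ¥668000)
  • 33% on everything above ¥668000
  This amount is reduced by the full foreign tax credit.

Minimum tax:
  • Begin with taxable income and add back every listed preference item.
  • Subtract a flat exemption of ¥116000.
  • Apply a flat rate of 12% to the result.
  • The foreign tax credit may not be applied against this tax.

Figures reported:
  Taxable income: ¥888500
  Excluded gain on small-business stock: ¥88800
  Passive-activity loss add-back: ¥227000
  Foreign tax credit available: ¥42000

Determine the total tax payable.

Minimum tax:
  Adjusted income: ¥888500 + ¥88800 + ¥227000 = ¥1204300
  Less exemption ¥116000 → base ¥1088300
  ¥1088300 × 12% = ¥130596

Ordinary income tax:
  ¥290000 × 15% = ¥43500
  ¥378000 × 20% = ¥75600
  ¥220500 × 33% = ¥72765
  → ¥191865
  Less foreign tax credit ¥42000 → ¥149865

¥149865 > ¥130596, so the ordinary income tax governs.

¥149865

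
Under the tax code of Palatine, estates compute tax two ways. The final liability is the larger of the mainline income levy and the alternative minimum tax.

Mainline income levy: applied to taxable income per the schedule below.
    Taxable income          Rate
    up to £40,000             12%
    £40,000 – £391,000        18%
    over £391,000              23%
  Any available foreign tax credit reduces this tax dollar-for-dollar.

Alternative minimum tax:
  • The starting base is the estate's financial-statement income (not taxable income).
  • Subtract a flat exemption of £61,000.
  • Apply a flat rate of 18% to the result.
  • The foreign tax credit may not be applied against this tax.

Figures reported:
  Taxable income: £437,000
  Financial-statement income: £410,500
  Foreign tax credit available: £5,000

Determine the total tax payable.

£73,560

Mainline income levy:
  £40,000 × 12% = £4,800
  £351,000 × 18% = £63,180
  £46,000 × 23% = £10,580
  → £78,560
  Less foreign tax credit £5,000 → £73,560

Alternative minimum tax:
  Base (financial-statement income): £410,500
  Less exemption £61,000 → base £349,500
  £349,500 × 18% = £62,910

£73,560 > £62,910, so the mainline income levy governs.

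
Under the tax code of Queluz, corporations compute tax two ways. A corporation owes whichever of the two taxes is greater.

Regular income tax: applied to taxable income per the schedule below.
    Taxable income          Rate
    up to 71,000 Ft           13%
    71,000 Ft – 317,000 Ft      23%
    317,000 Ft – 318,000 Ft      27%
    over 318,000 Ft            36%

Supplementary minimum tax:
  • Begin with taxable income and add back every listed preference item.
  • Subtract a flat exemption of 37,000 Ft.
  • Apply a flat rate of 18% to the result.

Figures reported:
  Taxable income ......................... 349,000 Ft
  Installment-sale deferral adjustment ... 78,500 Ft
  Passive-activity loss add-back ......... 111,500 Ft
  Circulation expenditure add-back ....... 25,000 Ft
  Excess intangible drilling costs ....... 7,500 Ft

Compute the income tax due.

Supplementary minimum tax:
  Adjusted income: 349,000 Ft + 78,500 Ft + 111,500 Ft + 25,000 Ft + 7,500 Ft = 571,500 Ft
  Less exemption 37,000 Ft → base 534,500 Ft
  534,500 Ft × 18% = 96,210 Ft

Regular income tax:
  71,000 Ft × 13% = 9,230 Ft
  246,000 Ft × 23% = 56,580 Ft
  1,000 Ft × 27% = 270 Ft
  31,000 Ft × 36% = 11,160 Ft
  → 77,240 Ft

96,210 Ft > 77,240 Ft, so the supplementary minimum tax is the binding amount.

96,210 Ft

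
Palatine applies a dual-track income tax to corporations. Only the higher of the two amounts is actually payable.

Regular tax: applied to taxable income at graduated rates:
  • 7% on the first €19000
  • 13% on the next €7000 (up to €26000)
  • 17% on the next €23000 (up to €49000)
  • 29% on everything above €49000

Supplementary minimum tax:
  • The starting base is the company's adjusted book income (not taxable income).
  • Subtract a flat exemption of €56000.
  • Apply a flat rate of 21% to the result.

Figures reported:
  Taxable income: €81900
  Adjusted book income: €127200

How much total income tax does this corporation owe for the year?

Regular tax:
  €19000 × 7% = €1330
  €7000 × 13% = €910
  €23000 × 17% = €3910
  €32900 × 29% = €9541
  → €15691

Supplementary minimum tax:
  Base (adjusted book income): €127200
  Less exemption €56000 → base €71200
  €71200 × 21% = €14952

€15691 > €14952, so the regular tax governs.

€15691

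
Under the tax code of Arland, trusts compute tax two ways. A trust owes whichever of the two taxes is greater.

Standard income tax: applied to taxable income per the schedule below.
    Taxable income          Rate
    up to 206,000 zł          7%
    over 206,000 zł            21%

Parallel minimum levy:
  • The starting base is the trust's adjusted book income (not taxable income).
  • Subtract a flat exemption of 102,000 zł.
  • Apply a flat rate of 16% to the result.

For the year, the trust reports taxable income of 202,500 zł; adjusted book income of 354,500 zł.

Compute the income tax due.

Standard income tax:
  202,500 zł × 7% = 14,175 zł

Parallel minimum levy:
  Base (adjusted book income): 354,500 zł
  Less exemption 102,000 zł → base 252,500 zł
  252,500 zł × 16% = 40,400 zł

40,400 zł > 14,175 zł, so the parallel minimum levy is the binding amount.

40,400 zł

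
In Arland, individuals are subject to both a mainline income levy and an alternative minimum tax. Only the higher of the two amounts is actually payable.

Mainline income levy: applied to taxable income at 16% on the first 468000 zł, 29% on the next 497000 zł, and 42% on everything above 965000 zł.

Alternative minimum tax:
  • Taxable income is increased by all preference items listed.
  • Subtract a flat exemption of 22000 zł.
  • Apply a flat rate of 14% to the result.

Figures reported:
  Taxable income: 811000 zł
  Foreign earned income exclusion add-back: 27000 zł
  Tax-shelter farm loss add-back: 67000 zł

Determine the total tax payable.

174350 zł

Mainline income levy:
  468000 zł × 16% = 74880 zł
  343000 zł × 29% = 99470 zł
  → 174350 zł

Alternative minimum tax:
  Adjusted income: 811000 zł + 27000 zł + 67000 zł = 905000 zł
  Less exemption 22000 zł → base 883000 zł
  883000 zł × 14% = 123620 zł

174350 zł > 123620 zł, so the mainline income levy governs.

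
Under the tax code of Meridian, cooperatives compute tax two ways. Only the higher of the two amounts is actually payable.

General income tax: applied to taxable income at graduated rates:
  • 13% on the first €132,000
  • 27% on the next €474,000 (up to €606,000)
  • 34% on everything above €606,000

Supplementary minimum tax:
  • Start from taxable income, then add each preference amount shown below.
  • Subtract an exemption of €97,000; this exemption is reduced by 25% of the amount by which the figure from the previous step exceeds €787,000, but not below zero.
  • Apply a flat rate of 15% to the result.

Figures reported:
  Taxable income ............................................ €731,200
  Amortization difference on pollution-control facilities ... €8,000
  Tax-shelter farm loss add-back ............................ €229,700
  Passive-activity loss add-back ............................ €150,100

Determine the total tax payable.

General income tax:
  €132,000 × 13% = €17,160
  €474,000 × 27% = €127,980
  €125,200 × 34% = €42,568
  → €187,708

Supplementary minimum tax:
  Adjusted income: €731,200 + €8,000 + €229,700 + €150,100 = €1,119,000
  Exemption: €97,000 − 25% × (€1,119,000 − €787,000) = €97,000 − €83,000 = €14,000
  Base: €1,119,000 − €14,000 = €1,105,000
  €1,105,000 × 15% = €165,750

€187,708 > €165,750, so the general income tax governs.

€187,708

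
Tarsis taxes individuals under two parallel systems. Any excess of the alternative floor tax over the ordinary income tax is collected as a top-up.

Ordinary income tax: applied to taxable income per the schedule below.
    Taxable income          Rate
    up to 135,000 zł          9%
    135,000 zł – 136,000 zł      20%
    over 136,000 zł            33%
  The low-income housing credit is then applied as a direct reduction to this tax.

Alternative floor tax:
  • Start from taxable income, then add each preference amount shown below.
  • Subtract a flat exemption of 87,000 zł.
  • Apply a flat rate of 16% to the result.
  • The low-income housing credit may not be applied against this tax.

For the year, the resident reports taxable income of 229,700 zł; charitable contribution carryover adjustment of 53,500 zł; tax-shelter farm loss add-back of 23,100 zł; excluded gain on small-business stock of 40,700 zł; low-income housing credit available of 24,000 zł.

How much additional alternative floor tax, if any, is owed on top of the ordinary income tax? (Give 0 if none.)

Alternative floor tax:
  Adjusted income: 229,700 zł + 53,500 zł + 23,100 zł + 40,700 zł = 347,000 zł
  Less exemption 87,000 zł → base 260,000 zł
  260,000 zł × 16% = 41,600 zł

Ordinary income tax:
  135,000 zł × 9% = 12,150 zł
  1,000 zł × 20% = 200 zł
  93,700 zł × 33% = 30,921 zł
  → 43,271 zł
  Less low-income housing credit 24,000 zł → 19,271 zł

Excess of alternative floor tax over ordinary income tax: 41,600 zł − 19,271 zł = 22,329 zł.

22,329 zł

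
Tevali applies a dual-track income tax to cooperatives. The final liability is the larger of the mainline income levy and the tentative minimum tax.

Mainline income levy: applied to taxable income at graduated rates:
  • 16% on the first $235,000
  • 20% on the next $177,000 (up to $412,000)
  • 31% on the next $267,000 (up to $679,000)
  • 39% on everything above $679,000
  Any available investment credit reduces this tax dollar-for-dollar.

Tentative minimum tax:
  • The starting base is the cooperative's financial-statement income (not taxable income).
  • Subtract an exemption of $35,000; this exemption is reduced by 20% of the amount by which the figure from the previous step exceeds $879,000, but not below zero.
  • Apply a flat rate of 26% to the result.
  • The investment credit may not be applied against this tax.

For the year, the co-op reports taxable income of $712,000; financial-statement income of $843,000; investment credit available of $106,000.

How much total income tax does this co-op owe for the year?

Tentative minimum tax:
  Base (financial-statement income): $843,000
  Exemption: $843,000 ≤ $879,000, so full $35,000 applies
  Base: $843,000 − $35,000 = $808,000
  $808,000 × 26% = $210,080

Mainline income levy:
  $235,000 × 16% = $37,600
  $177,000 × 20% = $35,400
  $267,000 × 31% = $82,770
  $33,000 × 39% = $12,870
  → $168,640
  Less investment credit $106,000 → $62,640

$210,080 > $62,640, so the tentative minimum tax is the binding amount.

$210,080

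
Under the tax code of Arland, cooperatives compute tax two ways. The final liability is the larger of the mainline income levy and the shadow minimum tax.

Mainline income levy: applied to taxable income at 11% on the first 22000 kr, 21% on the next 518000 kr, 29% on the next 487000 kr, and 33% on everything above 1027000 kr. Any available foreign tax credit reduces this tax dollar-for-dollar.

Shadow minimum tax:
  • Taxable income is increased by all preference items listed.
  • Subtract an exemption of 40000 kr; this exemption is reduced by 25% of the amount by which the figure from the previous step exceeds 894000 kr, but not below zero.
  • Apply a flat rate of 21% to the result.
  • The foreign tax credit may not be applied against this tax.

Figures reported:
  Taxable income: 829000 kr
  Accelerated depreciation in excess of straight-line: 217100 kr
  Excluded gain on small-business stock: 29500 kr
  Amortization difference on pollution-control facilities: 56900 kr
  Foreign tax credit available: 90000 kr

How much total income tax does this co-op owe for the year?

237825 kr

Shadow minimum tax:
  Adjusted income: 829000 kr + 217100 kr + 29500 kr + 56900 kr = 1132500 kr
  Exemption: 25% × (1132500 kr − 894000 kr) = 59625 kr ≥ 40000 kr, so the exemption is fully phased out
  Base: 1132500 kr − 0 kr = 1132500 kr
  1132500 kr × 21% = 237825 kr

Mainline income levy:
  22000 kr × 11% = 2420 kr
  518000 kr × 21% = 108780 kr
  289000 kr × 29% = 83810 kr
  → 195010 kr
  Less foreign tax credit 90000 kr → 105010 kr

237825 kr > 105010 kr, so the shadow minimum tax is the binding amount.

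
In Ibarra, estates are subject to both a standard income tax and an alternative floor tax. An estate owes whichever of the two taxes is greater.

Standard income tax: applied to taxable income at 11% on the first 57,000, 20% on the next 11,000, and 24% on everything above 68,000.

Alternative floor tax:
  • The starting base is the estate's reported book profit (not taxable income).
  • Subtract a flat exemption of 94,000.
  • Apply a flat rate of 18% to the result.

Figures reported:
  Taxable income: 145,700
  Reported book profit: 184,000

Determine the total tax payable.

Standard income tax:
  57,000 × 11% = 6,270
  11,000 × 20% = 2,200
  77,700 × 24% = 18,648
  → 27,118

Alternative floor tax:
  Base (reported book profit): 184,000
  Less exemption 94,000 → base 90,000
  90,000 × 18% = 16,200

27,118 > 16,200, so the standard income tax governs.

27,118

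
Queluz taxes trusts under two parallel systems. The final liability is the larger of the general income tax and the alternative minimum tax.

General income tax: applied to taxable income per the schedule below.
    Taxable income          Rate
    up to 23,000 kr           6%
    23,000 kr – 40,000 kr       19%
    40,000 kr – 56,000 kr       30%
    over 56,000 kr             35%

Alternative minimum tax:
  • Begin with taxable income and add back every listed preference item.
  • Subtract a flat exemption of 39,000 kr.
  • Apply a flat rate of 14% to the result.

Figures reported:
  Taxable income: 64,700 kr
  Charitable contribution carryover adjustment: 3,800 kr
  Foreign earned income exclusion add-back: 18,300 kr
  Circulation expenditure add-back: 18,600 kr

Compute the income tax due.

12,455 kr

Alternative minimum tax:
  Adjusted income: 64,700 kr + 3,800 kr + 18,300 kr + 18,600 kr = 105,400 kr
  Less exemption 39,000 kr → base 66,400 kr
  66,400 kr × 14% = 9,296 kr

General income tax:
  23,000 kr × 6% = 1,380 kr
  17,000 kr × 19% = 3,230 kr
  16,000 kr × 30% = 4,800 kr
  8,700 kr × 35% = 3,045 kr
  → 12,455 kr

12,455 kr > 9,296 kr, so the general income tax governs.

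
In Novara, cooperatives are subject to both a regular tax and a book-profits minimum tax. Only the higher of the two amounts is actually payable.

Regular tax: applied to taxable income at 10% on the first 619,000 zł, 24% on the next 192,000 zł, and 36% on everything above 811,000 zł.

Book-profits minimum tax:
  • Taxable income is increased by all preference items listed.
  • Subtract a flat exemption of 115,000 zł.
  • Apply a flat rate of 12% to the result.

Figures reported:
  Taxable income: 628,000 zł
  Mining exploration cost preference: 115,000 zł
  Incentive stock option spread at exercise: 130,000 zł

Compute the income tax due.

Book-profits minimum tax:
  Adjusted income: 628,000 zł + 115,000 zł + 130,000 zł = 873,000 zł
  Less exemption 115,000 zł → base 758,000 zł
  758,000 zł × 12% = 90,960 zł

Regular tax:
  619,000 zł × 10% = 61,900 zł
  9,000 zł × 24% = 2,160 zł
  → 64,060 zł

90,960 zł > 64,060 zł, so the book-profits minimum tax is the binding amount.

90,960 zł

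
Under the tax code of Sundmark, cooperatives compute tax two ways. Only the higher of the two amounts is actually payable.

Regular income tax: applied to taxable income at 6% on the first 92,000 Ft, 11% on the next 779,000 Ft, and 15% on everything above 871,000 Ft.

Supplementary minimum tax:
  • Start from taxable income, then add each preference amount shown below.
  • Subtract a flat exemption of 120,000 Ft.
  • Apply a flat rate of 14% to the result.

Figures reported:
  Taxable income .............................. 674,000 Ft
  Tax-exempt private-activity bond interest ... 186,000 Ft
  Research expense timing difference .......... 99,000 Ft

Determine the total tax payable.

117,460 Ft

Supplementary minimum tax:
  Adjusted income: 674,000 Ft + 186,000 Ft + 99,000 Ft = 959,000 Ft
  Less exemption 120,000 Ft → base 839,000 Ft
  839,000 Ft × 14% = 117,460 Ft

Regular income tax:
  92,000 Ft × 6% = 5,520 Ft
  582,000 Ft × 11% = 64,020 Ft
  → 69,540 Ft

117,460 Ft > 69,540 Ft, so the supplementary minimum tax is the binding amount.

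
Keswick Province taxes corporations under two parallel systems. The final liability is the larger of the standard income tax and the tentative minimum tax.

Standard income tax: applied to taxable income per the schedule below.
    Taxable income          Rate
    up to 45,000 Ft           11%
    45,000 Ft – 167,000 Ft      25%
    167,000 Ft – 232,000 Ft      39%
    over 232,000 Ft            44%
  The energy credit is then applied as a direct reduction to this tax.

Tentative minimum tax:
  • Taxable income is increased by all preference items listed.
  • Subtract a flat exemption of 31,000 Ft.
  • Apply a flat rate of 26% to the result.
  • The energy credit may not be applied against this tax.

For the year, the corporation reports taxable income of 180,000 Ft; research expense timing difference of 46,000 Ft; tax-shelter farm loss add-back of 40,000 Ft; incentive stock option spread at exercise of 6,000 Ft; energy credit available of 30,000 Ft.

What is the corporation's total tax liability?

Standard income tax:
  45,000 Ft × 11% = 4,950 Ft
  122,000 Ft × 25% = 30,500 Ft
  13,000 Ft × 39% = 5,070 Ft
  → 40,520 Ft
  Less energy credit 30,000 Ft → 10,520 Ft

Tentative minimum tax:
  Adjusted income: 180,000 Ft + 46,000 Ft + 40,000 Ft + 6,000 Ft = 272,000 Ft
  Less exemption 31,000 Ft → base 241,000 Ft
  241,000 Ft × 26% = 62,660 Ft

62,660 Ft > 10,520 Ft, so the tentative minimum tax is the binding amount.

62,660 Ft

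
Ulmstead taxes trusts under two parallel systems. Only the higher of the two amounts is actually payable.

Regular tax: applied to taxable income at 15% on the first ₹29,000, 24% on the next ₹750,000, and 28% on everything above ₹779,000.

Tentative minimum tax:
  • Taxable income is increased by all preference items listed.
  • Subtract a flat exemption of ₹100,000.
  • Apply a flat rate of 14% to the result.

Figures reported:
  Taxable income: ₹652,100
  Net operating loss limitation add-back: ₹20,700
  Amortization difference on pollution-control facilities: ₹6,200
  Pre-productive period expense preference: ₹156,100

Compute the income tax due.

Tentative minimum tax:
  Adjusted income: ₹652,100 + ₹20,700 + ₹6,200 + ₹156,100 = ₹835,100
  Less exemption ₹100,000 → base ₹735,100
  ₹735,100 × 14% = ₹102,914

Regular tax:
  ₹29,000 × 15% = ₹4,350
  ₹623,100 × 24% = ₹149,544
  → ₹153,894

₹153,894 > ₹102,914, so the regular tax governs.

₹153,894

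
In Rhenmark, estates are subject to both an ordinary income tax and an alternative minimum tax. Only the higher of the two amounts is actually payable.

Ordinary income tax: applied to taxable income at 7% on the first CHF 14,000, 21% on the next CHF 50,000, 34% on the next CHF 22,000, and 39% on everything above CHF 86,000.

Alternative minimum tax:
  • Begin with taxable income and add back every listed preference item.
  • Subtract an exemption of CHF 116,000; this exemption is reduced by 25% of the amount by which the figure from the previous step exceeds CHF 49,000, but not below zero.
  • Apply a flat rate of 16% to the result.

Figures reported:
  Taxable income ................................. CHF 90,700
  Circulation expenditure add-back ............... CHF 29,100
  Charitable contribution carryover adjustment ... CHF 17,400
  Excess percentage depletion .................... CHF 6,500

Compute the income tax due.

CHF 20,793

Ordinary income tax:
  CHF 14,000 × 7% = CHF 980
  CHF 50,000 × 21% = CHF 10,500
  CHF 22,000 × 34% = CHF 7,480
  CHF 4,700 × 39% = CHF 1,833
  → CHF 20,793

Alternative minimum tax:
  Adjusted income: CHF 90,700 + CHF 29,100 + CHF 17,400 + CHF 6,500 = CHF 143,700
  Exemption: CHF 116,000 − 25% × (CHF 143,700 − CHF 49,000) = CHF 116,000 − CHF 23,675 = CHF 92,325
  Base: CHF 143,700 − CHF 92,325 = CHF 51,375
  CHF 51,375 × 16% = CHF 8,220

CHF 20,793 > CHF 8,220, so the ordinary income tax governs.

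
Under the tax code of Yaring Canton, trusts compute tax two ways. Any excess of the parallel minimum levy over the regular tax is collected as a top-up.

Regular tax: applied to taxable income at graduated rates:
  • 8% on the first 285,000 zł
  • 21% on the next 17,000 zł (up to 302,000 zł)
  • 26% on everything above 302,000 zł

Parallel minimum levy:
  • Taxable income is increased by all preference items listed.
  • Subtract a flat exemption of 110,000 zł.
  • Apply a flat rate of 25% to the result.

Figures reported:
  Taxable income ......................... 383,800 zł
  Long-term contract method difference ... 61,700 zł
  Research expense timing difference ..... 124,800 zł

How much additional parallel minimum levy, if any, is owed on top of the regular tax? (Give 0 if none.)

Regular tax:
  285,000 zł × 8% = 22,800 zł
  17,000 zł × 21% = 3,570 zł
  81,800 zł × 26% = 21,268 zł
  → 47,638 zł

Parallel minimum levy:
  Adjusted income: 383,800 zł + 61,700 zł + 124,800 zł = 570,300 zł
  Less exemption 110,000 zł → base 460,300 zł
  460,300 zł × 25% = 115,075 zł

Excess of parallel minimum levy over regular tax: 115,075 zł − 47,638 zł = 67,437 zł.

67,437 zł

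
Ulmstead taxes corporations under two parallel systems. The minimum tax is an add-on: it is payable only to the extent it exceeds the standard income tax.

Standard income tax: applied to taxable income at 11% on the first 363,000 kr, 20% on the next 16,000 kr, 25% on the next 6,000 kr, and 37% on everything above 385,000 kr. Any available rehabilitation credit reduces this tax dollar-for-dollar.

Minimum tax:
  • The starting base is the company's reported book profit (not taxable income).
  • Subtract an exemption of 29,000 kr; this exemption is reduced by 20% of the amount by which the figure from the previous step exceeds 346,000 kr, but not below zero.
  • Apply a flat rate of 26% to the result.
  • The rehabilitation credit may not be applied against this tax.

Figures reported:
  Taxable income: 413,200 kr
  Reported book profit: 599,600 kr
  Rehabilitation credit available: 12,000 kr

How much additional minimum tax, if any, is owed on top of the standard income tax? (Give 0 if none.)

Minimum tax:
  Base (reported book profit): 599,600 kr
  Exemption: 20% × (599,600 kr − 346,000 kr) = 50,720 kr ≥ 29,000 kr, so the exemption is fully phased out
  Base: 599,600 kr − 0 kr = 599,600 kr
  599,600 kr × 26% = 155,896 kr

Standard income tax:
  363,000 kr × 11% = 39,930 kr
  16,000 kr × 20% = 3,200 kr
  6,000 kr × 25% = 1,500 kr
  28,200 kr × 37% = 10,434 kr
  → 55,064 kr
  Less rehabilitation credit 12,000 kr → 43,064 kr

Excess of minimum tax over standard income tax: 155,896 kr − 43,064 kr = 112,832 kr.

112,832 kr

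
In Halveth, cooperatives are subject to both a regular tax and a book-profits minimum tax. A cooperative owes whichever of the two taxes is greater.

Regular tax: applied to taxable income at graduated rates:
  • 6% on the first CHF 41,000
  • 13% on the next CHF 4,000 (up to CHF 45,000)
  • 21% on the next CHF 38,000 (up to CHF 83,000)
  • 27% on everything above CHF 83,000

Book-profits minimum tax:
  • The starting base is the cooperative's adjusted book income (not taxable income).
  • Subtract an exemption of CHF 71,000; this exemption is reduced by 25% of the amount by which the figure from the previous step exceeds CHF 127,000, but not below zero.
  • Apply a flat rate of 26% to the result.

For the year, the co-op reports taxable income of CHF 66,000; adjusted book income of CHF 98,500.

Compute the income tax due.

CHF 7,390

Book-profits minimum tax:
  Base (adjusted book income): CHF 98,500
  Exemption: CHF 98,500 ≤ CHF 127,000, so full CHF 71,000 applies
  Base: CHF 98,500 − CHF 71,000 = CHF 27,500
  CHF 27,500 × 26% = CHF 7,150

Regular tax:
  CHF 41,000 × 6% = CHF 2,460
  CHF 4,000 × 13% = CHF 520
  CHF 21,000 × 21% = CHF 4,410
  → CHF 7,390

CHF 7,390 > CHF 7,150, so the regular tax governs.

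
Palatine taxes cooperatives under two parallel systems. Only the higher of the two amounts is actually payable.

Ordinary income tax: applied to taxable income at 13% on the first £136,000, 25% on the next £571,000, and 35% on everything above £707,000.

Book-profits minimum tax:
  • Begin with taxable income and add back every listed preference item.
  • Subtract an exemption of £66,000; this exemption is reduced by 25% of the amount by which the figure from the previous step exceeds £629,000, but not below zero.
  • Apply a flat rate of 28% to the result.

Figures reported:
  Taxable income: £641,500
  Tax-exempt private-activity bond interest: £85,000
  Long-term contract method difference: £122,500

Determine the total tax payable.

£234,640

Ordinary income tax:
  £136,000 × 13% = £17,680
  £505,500 × 25% = £126,375
  → £144,055

Book-profits minimum tax:
  Adjusted income: £641,500 + £85,000 + £122,500 = £849,000
  Exemption: £66,000 − 25% × (£849,000 − £629,000) = £66,000 − £55,000 = £11,000
  Base: £849,000 − £11,000 = £838,000
  £838,000 × 28% = £234,640

£234,640 > £144,055, so the book-profits minimum tax is the binding amount.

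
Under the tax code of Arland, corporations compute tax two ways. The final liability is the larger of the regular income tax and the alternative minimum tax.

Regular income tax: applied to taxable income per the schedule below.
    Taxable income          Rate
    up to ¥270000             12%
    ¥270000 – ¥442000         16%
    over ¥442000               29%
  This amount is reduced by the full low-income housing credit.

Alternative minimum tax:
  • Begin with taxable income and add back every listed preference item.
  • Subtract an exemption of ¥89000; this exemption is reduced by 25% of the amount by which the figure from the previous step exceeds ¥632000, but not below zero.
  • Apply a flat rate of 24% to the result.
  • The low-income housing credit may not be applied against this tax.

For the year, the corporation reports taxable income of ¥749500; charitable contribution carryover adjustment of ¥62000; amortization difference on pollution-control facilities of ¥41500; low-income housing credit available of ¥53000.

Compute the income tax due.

Regular income tax:
  ¥270000 × 12% = ¥32400
  ¥172000 × 16% = ¥27520
  ¥307500 × 29% = ¥89175
  → ¥149095
  Less low-income housing credit ¥53000 → ¥96095

Alternative minimum tax:
  Adjusted income: ¥749500 + ¥62000 + ¥41500 = ¥853000
  Exemption: ¥89000 − 25% × (¥853000 − ¥632000) = ¥89000 − ¥55250 = ¥33750
  Base: ¥853000 − ¥33750 = ¥819250
  ¥819250 × 24% = ¥196620

¥196620 > ¥96095, so the alternative minimum tax is the binding amount.

¥196620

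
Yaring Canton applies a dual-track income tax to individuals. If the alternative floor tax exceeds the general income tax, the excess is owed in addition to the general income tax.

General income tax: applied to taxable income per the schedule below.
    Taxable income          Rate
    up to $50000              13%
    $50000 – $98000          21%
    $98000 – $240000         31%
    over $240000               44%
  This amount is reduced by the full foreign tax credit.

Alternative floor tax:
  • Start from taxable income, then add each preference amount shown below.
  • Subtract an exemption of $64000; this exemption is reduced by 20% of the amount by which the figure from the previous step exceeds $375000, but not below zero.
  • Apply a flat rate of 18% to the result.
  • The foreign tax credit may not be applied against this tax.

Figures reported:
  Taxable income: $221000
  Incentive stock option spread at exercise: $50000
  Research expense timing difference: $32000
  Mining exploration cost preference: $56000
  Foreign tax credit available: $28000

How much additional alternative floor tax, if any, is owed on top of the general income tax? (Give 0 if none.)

General income tax:
  $50000 × 13% = $6500
  $48000 × 21% = $10080
  $123000 × 31% = $38130
  → $54710
  Less foreign tax credit $28000 → $26710

Alternative floor tax:
  Adjusted income: $221000 + $50000 + $32000 + $56000 = $359000
  Exemption: $359000 ≤ $375000, so full $64000 applies
  Base: $359000 − $64000 = $295000
  $295000 × 18% = $53100

Excess of alternative floor tax over general income tax: $53100 − $26710 = $26390.

$26390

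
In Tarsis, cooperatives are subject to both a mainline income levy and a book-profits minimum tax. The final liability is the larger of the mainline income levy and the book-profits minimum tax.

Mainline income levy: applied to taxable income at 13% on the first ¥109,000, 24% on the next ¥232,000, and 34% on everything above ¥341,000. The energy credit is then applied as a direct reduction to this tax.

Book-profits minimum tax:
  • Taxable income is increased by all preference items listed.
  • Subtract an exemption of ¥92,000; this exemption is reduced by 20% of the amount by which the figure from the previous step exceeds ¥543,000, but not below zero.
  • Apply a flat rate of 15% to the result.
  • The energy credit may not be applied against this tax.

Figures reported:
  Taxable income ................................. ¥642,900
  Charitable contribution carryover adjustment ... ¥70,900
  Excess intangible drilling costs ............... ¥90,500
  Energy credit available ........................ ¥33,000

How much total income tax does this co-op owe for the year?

¥139,496

Book-profits minimum tax:
  Adjusted income: ¥642,900 + ¥70,900 + ¥90,500 = ¥804,300
  Exemption: ¥92,000 − 20% × (¥804,300 − ¥543,000) = ¥92,000 − ¥52,260 = ¥39,740
  Base: ¥804,300 − ¥39,740 = ¥764,560
  ¥764,560 × 15% = ¥114,684

Mainline income levy:
  ¥109,000 × 13% = ¥14,170
  ¥232,000 × 24% = ¥55,680
  ¥301,900 × 34% = ¥102,646
  → ¥172,496
  Less energy credit ¥33,000 → ¥139,496

¥139,496 > ¥114,684, so the mainline income levy governs.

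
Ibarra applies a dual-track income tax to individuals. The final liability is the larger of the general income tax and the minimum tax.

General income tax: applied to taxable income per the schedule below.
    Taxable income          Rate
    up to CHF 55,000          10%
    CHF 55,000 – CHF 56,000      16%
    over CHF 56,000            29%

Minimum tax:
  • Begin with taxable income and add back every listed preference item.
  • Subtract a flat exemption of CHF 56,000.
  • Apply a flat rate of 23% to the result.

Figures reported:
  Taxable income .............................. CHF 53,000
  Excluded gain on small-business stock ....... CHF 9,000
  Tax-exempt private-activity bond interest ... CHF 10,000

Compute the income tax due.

CHF 5,300

Minimum tax:
  Adjusted income: CHF 53,000 + CHF 9,000 + CHF 10,000 = CHF 72,000
  Less exemption CHF 56,000 → base CHF 16,000
  CHF 16,000 × 23% = CHF 3,680

General income tax:
  CHF 53,000 × 10% = CHF 5,300

CHF 5,300 > CHF 3,680, so the general income tax governs.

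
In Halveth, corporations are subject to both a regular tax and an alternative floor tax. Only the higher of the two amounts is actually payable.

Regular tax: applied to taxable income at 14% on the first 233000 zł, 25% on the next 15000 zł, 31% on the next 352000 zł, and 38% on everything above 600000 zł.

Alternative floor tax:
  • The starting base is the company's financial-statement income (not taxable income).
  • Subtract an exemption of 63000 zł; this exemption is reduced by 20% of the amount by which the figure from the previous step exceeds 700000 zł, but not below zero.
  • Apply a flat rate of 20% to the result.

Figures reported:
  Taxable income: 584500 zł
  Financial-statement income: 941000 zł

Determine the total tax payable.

185240 zł

Regular tax:
  233000 zł × 14% = 32620 zł
  15000 zł × 25% = 3750 zł
  336500 zł × 31% = 104315 zł
  → 140685 zł

Alternative floor tax:
  Base (financial-statement income): 941000 zł
  Exemption: 63000 zł − 20% × (941000 zł − 700000 zł) = 63000 zł − 48200 zł = 14800 zł
  Base: 941000 zł − 14800 zł = 926200 zł
  926200 zł × 20% = 185240 zł

185240 zł > 140685 zł, so the alternative floor tax is the binding amount.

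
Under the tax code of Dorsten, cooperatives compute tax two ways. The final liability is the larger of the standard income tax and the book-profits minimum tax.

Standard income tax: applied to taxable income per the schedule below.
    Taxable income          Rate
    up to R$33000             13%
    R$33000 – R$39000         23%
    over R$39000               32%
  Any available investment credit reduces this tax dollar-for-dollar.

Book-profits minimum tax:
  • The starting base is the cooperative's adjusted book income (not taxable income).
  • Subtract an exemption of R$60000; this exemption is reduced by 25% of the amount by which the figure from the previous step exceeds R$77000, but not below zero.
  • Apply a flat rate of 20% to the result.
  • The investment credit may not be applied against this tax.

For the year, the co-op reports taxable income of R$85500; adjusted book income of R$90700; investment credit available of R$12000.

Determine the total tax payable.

Standard income tax:
  R$33000 × 13% = R$4290
  R$6000 × 23% = R$1380
  R$46500 × 32% = R$14880
  → R$20550
  Less investment credit R$12000 → R$8550

Book-profits minimum tax:
  Base (adjusted book income): R$90700
  Exemption: R$60000 − 25% × (R$90700 − R$77000) = R$60000 − R$3425 = R$56575
  Base: R$90700 − R$56575 = R$34125
  R$34125 × 20% = R$6825

R$8550 > R$6825, so the standard income tax governs.

R$8550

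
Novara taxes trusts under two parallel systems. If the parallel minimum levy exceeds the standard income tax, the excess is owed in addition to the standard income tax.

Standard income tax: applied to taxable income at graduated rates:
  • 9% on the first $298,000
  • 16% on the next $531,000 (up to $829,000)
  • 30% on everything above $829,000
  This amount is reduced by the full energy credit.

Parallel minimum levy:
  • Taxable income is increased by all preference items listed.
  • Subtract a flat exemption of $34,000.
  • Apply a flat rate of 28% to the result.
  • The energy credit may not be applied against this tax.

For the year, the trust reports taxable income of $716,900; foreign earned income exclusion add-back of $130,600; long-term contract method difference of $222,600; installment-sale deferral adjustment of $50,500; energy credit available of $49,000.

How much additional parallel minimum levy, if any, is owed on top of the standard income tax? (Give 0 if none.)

$259,404

Standard income tax:
  $298,000 × 9% = $26,820
  $418,900 × 16% = $67,024
  → $93,844
  Less energy credit $49,000 → $44,844

Parallel minimum levy:
  Adjusted income: $716,900 + $130,600 + $222,600 + $50,500 = $1,120,600
  Less exemption $34,000 → base $1,086,600
  $1,086,600 × 28% = $304,248

Excess of parallel minimum levy over standard income tax: $304,248 − $44,844 = $259,404.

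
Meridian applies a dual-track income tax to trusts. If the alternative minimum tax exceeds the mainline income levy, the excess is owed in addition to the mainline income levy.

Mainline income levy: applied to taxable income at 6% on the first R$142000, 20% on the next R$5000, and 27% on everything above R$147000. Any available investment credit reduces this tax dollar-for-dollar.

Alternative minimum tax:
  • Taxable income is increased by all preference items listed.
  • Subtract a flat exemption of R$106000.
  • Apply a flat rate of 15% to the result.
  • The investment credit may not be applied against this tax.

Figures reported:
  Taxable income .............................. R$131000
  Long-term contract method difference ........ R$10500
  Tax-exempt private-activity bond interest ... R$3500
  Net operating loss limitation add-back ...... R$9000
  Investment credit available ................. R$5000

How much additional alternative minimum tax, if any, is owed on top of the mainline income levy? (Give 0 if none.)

Alternative minimum tax:
  Adjusted income: R$131000 + R$10500 + R$3500 + R$9000 = R$154000
  Less exemption R$106000 → base R$48000
  R$48000 × 15% = R$7200

Mainline income levy:
  R$131000 × 6% = R$7860
  Less investment credit R$5000 → R$2860

Excess of alternative minimum tax over mainline income levy: R$7200 − R$2860 = R$4340.

R$4340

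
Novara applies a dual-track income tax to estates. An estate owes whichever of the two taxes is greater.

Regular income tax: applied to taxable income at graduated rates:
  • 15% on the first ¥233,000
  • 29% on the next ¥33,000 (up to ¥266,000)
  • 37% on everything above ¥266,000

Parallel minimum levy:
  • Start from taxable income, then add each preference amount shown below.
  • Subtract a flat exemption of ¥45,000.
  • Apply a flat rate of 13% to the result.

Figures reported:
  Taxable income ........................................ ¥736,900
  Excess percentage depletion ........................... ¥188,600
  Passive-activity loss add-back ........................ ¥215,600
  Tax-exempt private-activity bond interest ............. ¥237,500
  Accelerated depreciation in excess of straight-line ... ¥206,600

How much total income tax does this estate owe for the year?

¥218,753

Regular income tax:
  ¥233,000 × 15% = ¥34,950
  ¥33,000 × 29% = ¥9,570
  ¥470,900 × 37% = ¥174,233
  → ¥218,753

Parallel minimum levy:
  Adjusted income: ¥736,900 + ¥188,600 + ¥215,600 + ¥237,500 + ¥206,600 = ¥1,585,200
  Less exemption ¥45,000 → base ¥1,540,200
  ¥1,540,200 × 13% = ¥200,226

¥218,753 > ¥200,226, so the regular income tax governs.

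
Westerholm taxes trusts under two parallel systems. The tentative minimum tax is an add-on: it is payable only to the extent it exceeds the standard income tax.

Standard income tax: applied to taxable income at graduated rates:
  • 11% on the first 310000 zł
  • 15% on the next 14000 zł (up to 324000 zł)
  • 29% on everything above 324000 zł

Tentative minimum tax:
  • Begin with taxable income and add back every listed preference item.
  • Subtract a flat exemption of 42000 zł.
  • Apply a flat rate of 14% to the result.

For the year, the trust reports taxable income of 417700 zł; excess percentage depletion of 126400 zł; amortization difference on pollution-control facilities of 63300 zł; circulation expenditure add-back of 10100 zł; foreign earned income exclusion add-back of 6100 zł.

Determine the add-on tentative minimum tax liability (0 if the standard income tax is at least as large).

18051 zł

Standard income tax:
  310000 zł × 11% = 34100 zł
  14000 zł × 15% = 2100 zł
  93700 zł × 29% = 27173 zł
  → 63373 zł

Tentative minimum tax:
  Adjusted income: 417700 zł + 126400 zł + 63300 zł + 10100 zł + 6100 zł = 623600 zł
  Less exemption 42000 zł → base 581600 zł
  581600 zł × 14% = 81424 zł

Excess of tentative minimum tax over standard income tax: 81424 zł − 63373 zł = 18051 zł.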